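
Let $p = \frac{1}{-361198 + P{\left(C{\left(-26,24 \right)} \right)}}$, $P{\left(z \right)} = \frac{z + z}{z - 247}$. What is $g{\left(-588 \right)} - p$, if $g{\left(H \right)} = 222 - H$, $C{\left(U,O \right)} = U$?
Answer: $\frac{6143974761}{7585154} \approx 810.0$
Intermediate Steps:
$P{\left(z \right)} = \frac{2 z}{-247 + z}$
$p = - \frac{21}{7585154}$ ($p = \frac{1}{-361198 + 2 \left(-26\right) \frac{1}{-247 - 26}} = \frac{1}{-361198 + 2 \left(-26\right) \frac{1}{-273}} = \frac{1}{-361198 + 2 \left(-26\right) \left(- \frac{1}{273}\right)} = \frac{1}{-361198 + \frac{4}{21}} = \frac{1}{- \frac{7585154}{21}} = - \frac{21}{7585154} \approx -2.7686 \cdot 10^{-6}$)
$g{\left(-588 \right)} - p = \left(222 - -588\right) - - \frac{21}{7585154} = \left(222 + 588\right) + \frac{21}{7585154} = 810 + \frac{21}{7585154} = \frac{6143974761}{7585154}$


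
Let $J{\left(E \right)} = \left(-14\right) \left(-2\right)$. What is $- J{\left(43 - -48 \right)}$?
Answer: $-28$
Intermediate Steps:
$J{\left(E \right)} = 28$
$- J{\left(43 - -48 \right)} = \left(-1\right) 28 = -28$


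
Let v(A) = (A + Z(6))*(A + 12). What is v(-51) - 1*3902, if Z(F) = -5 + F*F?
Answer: -3122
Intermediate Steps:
Z(F) = -5 + F²
v(A) = (12 + A)*(31 + A) (v(A) = (A + (-5 + 6²))*(A + 12) = (A + (-5 + 36))*(12 + A) = (A + 31)*(12 + A) = (31 + A)*(12 + A) = (12 + A)*(31 + A))
v(-51) - 1*3902 = (372 + (-51)² + 43*(-51)) - 1*3902 = (372 + 2601 - 2193) - 3902 = 780 - 3902 = -3122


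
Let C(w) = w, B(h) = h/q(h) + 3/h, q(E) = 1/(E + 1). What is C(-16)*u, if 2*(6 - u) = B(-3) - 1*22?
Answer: -232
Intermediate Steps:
q(E) = 1/(1 + E)
B(h) = 3/h + h*(1 + h) (B(h) = h/(1/(1 + h)) + 3/h = h*(1 + h) + 3/h = 3/h + h*(1 + h))
u = 29/2 (u = 6 - ((-3 + (-3)² + 3/(-3)) - 1*22)/2 = 6 - ((-3 + 9 + 3*(-⅓)) - 22)/2 = 6 - ((-3 + 9 - 1) - 22)/2 = 6 - (5 - 22)/2 = 6 - ½*(-17) = 6 + 17/2 = 29/2 ≈ 14.500)
C(-16)*u = -16*29/2 = -232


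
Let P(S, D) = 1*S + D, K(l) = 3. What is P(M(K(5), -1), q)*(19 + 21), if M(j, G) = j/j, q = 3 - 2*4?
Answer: -160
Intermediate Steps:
q = -5 (q = 3 - 8 = -5)
M(j, G) = 1
P(S, D) = D + S (P(S, D) = S + D = D + S)
P(M(K(5), -1), q)*(19 + 21) = (-5 + 1)*(19 + 21) = -4*40 = -160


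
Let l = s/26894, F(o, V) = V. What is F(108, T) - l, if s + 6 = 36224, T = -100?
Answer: -194687/1921 ≈ -101.35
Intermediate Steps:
s = 36218 (s = -6 + 36224 = 36218)
l = 2587/1921 (l = 36218/26894 = 36218*(1/26894) = 2587/1921 ≈ 1.3467)
F(108, T) - l = -100 - 1*2587/1921 = -100 - 2587/1921 = -194687/1921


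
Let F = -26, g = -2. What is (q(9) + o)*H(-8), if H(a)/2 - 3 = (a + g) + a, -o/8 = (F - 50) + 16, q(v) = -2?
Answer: -14340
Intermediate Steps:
o = 480 (o = -8*((-26 - 50) + 16) = -8*(-76 + 16) = -8*(-60) = 480)
H(a) = 2 + 4*a (H(a) = 6 + 2*((a - 2) + a) = 6 + 2*((-2 + a) + a) = 6 + 2*(-2 + 2*a) = 6 + (-4 + 4*a) = 2 + 4*a)
(q(9) + o)*H(-8) = (-2 + 480)*(2 + 4*(-8)) = 478*(2 - 32) = 478*(-30) = -14340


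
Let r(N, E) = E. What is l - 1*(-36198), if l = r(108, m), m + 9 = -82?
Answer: 36107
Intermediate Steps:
m = -91 (m = -9 - 82 = -91)
l = -91
l - 1*(-36198) = -91 - 1*(-36198) = -91 + 36198 = 36107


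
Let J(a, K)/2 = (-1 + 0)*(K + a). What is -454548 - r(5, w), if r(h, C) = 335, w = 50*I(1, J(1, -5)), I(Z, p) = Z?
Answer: -454883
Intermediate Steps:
J(a, K) = -2*K - 2*a (J(a, K) = 2*((-1 + 0)*(K + a)) = 2*(-(K + a)) = 2*(-K - a) = -2*K - 2*a)
w = 50 (w = 50*1 = 50)
-454548 - r(5, w) = -454548 - 1*335 = -454548 - 335 = -454883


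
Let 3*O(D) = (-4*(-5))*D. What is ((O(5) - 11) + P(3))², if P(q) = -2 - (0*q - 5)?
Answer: 5776/9 ≈ 641.78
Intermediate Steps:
O(D) = 20*D/3 (O(D) = ((-4*(-5))*D)/3 = (20*D)/3 = 20*D/3)
P(q) = 3 (P(q) = -2 - (0 - 5) = -2 - 1*(-5) = -2 + 5 = 3)
((O(5) - 11) + P(3))² = (((20/3)*5 - 11) + 3)² = ((100/3 - 11) + 3)² = (67/3 + 3)² = (76/3)² = 5776/9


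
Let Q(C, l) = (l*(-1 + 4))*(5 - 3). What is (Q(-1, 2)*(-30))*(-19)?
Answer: 6840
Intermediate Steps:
Q(C, l) = 6*l (Q(C, l) = (l*3)*2 = (3*l)*2 = 6*l)
(Q(-1, 2)*(-30))*(-19) = ((6*2)*(-30))*(-19) = (12*(-30))*(-19) = -360*(-19) = 6840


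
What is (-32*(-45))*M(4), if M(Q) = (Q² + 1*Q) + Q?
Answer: 34560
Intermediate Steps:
M(Q) = Q² + 2*Q (M(Q) = (Q² + Q) + Q = (Q + Q²) + Q = Q² + 2*Q)
(-32*(-45))*M(4) = (-32*(-45))*(4*(2 + 4)) = 1440*(4*6) = 1440*24 = 34560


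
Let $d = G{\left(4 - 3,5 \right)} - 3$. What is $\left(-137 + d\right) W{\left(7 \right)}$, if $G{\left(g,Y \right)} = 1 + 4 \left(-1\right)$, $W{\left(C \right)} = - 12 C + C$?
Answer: $11011$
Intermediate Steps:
$W{\left(C \right)} = - 11 C$
$G{\left(g,Y \right)} = -3$ ($G{\left(g,Y \right)} = 1 - 4 = -3$)
$d = -6$ ($d = -3 - 3 = -6$)
$\left(-137 + d\right) W{\left(7 \right)} = \left(-137 - 6\right) \left(\left(-11\right) 7\right) = \left(-143\right) \left(-77\right) = 11011$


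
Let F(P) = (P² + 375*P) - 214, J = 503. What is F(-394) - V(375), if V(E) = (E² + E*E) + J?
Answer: -274481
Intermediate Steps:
F(P) = -214 + P² + 375*P
V(E) = 503 + 2*E² (V(E) = (E² + E*E) + 503 = (E² + E²) + 503 = 2*E² + 503 = 503 + 2*E²)
F(-394) - V(375) = (-214 + (-394)² + 375*(-394)) - (503 + 2*375²) = (-214 + 155236 - 147750) - (503 + 2*140625) = 7272 - (503 + 281250) = 7272 - 1*281753 = 7272 - 281753 = -274481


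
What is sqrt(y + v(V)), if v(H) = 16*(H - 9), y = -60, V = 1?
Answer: 2*I*sqrt(47) ≈ 13.711*I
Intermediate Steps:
v(H) = -144 + 16*H (v(H) = 16*(-9 + H) = -144 + 16*H)
sqrt(y + v(V)) = sqrt(-60 + (-144 + 16*1)) = sqrt(-60 + (-144 + 16)) = sqrt(-60 - 128) = sqrt(-188) = 2*I*sqrt(47)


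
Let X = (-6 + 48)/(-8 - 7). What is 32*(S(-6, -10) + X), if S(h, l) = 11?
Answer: 1312/5 ≈ 262.40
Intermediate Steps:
X = -14/5 (X = 42/(-15) = 42*(-1/15) = -14/5 ≈ -2.8000)
32*(S(-6, -10) + X) = 32*(11 - 14/5) = 32*(41/5) = 1312/5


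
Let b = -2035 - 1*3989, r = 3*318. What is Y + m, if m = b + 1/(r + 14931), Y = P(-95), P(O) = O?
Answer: -97200314/15885 ≈ -6119.0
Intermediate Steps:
r = 954
Y = -95
b = -6024 (b = -2035 - 3989 = -6024)
m = -95691239/15885 (m = -6024 + 1/(954 + 14931) = -6024 + 1/15885 = -95691239/15885 ≈ -6024.0)
Y + m = -95 - 95691239/15885 = -97200314/15885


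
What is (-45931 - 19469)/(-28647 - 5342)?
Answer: 65400/33989 ≈ 1.9242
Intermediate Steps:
(-45931 - 19469)/(-28647 - 5342) = -65400/(-33989) = -65400*(-1/33989) = 65400/33989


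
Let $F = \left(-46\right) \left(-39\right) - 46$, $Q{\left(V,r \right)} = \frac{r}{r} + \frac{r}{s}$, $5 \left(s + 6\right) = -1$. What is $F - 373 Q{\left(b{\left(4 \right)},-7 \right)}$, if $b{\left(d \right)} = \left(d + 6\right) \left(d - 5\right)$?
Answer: $\frac{29570}{31} \approx 953.87$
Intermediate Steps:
$s = - \frac{31}{5}$ ($s = -6 + \frac{1}{5} \left(-1\right) = -6 - \frac{1}{5} = - \frac{31}{5} \approx -6.2$)
$b{\left(d \right)} = \left(-5 + d\right) \left(6 + d\right)$ ($b{\left(d \right)} = \left(6 + d\right) \left(-5 + d\right) = \left(-5 + d\right) \left(6 + d\right)$)
$Q{\left(V,r \right)} = 1 - \frac{5 r}{31}$ ($Q{\left(V,r \right)} = \frac{r}{r} + \frac{r}{- \frac{31}{5}} = 1 + r \left(- \frac{5}{31}\right) = 1 - \frac{5 r}{31}$)
$F = 1748$ ($F = 1794 - 46 = 1748$)
$F - 373 Q{\left(b{\left(4 \right)},-7 \right)} = 1748 - 373 \left(1 - - \frac{35}{31}\right) = 1748 - 373 \left(1 + \frac{35}{31}\right) = 1748 - \frac{24618}{31} = \frac{29570}{31}$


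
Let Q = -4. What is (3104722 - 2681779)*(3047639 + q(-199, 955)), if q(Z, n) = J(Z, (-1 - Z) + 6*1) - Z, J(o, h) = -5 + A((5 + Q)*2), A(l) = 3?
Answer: 1289060901348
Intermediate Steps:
J(o, h) = -2 (J(o, h) = -5 + 3 = -2)
q(Z, n) = -2 - Z
(3104722 - 2681779)*(3047639 + q(-199, 955)) = (3104722 - 2681779)*(3047639 + (-2 - 1*(-199))) = 422943*(3047639 + (-2 + 199)) = 422943*(3047639 + 197) = 422943*3047836 = 1289060901348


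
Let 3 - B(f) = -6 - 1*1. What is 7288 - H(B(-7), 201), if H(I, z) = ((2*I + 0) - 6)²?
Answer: 7092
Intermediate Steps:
B(f) = 10 (B(f) = 3 - (-6 - 1*1) = 3 - (-6 - 1) = 3 - 1*(-7) = 3 + 7 = 10)
H(I, z) = (-6 + 2*I)² (H(I, z) = (2*I - 6)² = (-6 + 2*I)²)
7288 - H(B(-7), 201) = 7288 - 4*(-3 + 10)² = 7288 - 4*7² = 7288 - 4*49 = 7288 - 1*196 = 7288 - 196 = 7092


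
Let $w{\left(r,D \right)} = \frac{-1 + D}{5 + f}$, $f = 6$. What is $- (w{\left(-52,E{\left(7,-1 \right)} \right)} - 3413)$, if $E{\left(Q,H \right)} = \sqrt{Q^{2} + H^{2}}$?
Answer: $\frac{37544}{11} - \frac{5 \sqrt{2}}{11} \approx 3412.4$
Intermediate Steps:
$E{\left(Q,H \right)} = \sqrt{H^{2} + Q^{2}}$
$w{\left(r,D \right)} = - \frac{1}{11} + \frac{D}{11}$ ($w{\left(r,D \right)} = \frac{-1 + D}{5 + 6} = \frac{-1 + D}{11} = \left(-1 + D\right) \frac{1}{11} = - \frac{1}{11} + \frac{D}{11}$)
$- (w{\left(-52,E{\left(7,-1 \right)} \right)} - 3413) = - (\left(- \frac{1}{11} + \frac{\sqrt{\left(-1\right)^{2} + 7^{2}}}{11}\right) - 3413) = - (\left(- \frac{1}{11} + \frac{\sqrt{1 + 49}}{11}\right) - 3413) = - (\left(- \frac{1}{11} + \frac{\sqrt{50}}{11}\right) - 3413) = - (\left(- \frac{1}{11} + \frac{5 \sqrt{2}}{11}\right) - 3413) = - (- \frac{37544}{11} + \frac{5 \sqrt{2}}{11}) = \frac{37544}{11} - \frac{5 \sqrt{2}}{11}$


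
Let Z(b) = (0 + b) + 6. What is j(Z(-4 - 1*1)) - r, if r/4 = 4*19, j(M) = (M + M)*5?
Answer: -294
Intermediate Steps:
Z(b) = 6 + b (Z(b) = b + 6 = 6 + b)
j(M) = 10*M (j(M) = (2*M)*5 = 10*M)
r = 304 (r = 4*(4*19) = 4*76 = 304)
j(Z(-4 - 1*1)) - r = 10*(6 + (-4 - 1*1)) - 1*304 = 10*(6 + (-4 - 1)) - 304 = 10*(6 - 5) - 304 = 10*1 - 304 = 10 - 304 = -294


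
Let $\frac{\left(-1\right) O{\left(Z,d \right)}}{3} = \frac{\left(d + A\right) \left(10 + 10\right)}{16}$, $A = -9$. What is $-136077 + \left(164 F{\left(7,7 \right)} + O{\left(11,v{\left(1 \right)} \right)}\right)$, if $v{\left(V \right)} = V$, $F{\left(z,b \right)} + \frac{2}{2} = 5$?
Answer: $-135391$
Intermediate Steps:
$F{\left(z,b \right)} = 4$ ($F{\left(z,b \right)} = -1 + 5 = 4$)
$O{\left(Z,d \right)} = \frac{135}{4} - \frac{15 d}{4}$ ($O{\left(Z,d \right)} = - 3 \frac{\left(d - 9\right) \left(10 + 10\right)}{16} = - 3 \left(-9 + d\right) 20 \cdot \frac{1}{16} = - 3 \left(-180 + 20 d\right) \frac{1}{16} = - 3 \left(- \frac{45}{4} + \frac{5 d}{4}\right) = \frac{135}{4} - \frac{15 d}{4}$)
$-136077 + \left(164 F{\left(7,7 \right)} + O{\left(11,v{\left(1 \right)} \right)}\right) = -136077 + \left(164 \cdot 4 + \left(\frac{135}{4} - \frac{15}{4}\right)\right) = -136077 + \left(656 + \left(\frac{135}{4} - \frac{15}{4}\right)\right) = -136077 + \left(656 + 30\right) = -136077 + 686 = -135391$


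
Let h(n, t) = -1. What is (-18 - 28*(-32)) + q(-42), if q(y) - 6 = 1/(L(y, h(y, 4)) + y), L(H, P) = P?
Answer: 38011/43 ≈ 883.98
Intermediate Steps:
q(y) = 6 + 1/(-1 + y)
(-18 - 28*(-32)) + q(-42) = (-18 - 28*(-32)) + (-5 + 6*(-42))/(-1 - 42) = (-18 + 896) + (-5 - 252)/(-43) = 878 - 1/43*(-257) = 878 + 257/43 = 38011/43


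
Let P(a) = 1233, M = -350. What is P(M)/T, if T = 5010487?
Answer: 1233/5010487 ≈ 0.00024608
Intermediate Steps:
P(M)/T = 1233/5010487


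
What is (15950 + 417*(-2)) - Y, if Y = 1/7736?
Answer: 116937375/7736 ≈ 15116.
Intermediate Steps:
Y = 1/7736 ≈ 0.00012927
(15950 + 417*(-2)) - Y = (15950 + 417*(-2)) - 1*1/7736 = (15950 - 834) - 1/7736 = 15116 - 1/7736 = 116937375/7736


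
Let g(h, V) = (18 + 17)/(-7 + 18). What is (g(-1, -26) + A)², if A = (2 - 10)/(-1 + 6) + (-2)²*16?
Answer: 13010449/3025 ≈ 4301.0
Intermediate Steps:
A = 312/5 (A = -8/5 + 4*16 = -8*⅕ + 64 = -8/5 + 64 = 312/5 ≈ 62.400)
g(h, V) = 35/11
(g(-1, -26) + A)² = (35/11 + 312/5)² = (3607/55)² = 13010449/3025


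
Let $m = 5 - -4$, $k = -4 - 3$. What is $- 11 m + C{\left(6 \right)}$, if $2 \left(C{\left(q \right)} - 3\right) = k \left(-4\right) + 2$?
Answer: $-81$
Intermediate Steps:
$k = -7$
$C{\left(q \right)} = 18$ ($C{\left(q \right)} = 3 + \frac{\left(-7\right) \left(-4\right) + 2}{2} = 3 + \frac{28 + 2}{2} = 3 + \frac{1}{2} \cdot 30 = 3 + 15 = 18$)
$m = 9$ ($m = 5 + 4 = 9$)
$- 11 m + C{\left(6 \right)} = \left(-11\right) 9 + 18 = -99 + 18 = -81$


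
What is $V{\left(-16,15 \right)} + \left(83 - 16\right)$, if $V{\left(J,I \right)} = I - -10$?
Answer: $92$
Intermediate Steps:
$V{\left(J,I \right)} = 10 + I$ ($V{\left(J,I \right)} = I + 10 = 10 + I$)
$V{\left(-16,15 \right)} + \left(83 - 16\right) = \left(10 + 15\right) + \left(83 - 16\right) = 25 + 67 = 92$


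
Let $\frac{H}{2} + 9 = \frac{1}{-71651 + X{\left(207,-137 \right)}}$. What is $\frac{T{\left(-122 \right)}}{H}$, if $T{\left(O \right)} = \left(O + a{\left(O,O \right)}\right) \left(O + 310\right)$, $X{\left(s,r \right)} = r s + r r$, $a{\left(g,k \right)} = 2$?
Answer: $\frac{91639848}{73117} \approx 1253.3$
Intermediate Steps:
$X{\left(s,r \right)} = r^{2} + r s$ ($X{\left(s,r \right)} = r s + r^{2} = r^{2} + r s$)
$T{\left(O \right)} = \left(2 + O\right) \left(310 + O\right)$ ($T{\left(O \right)} = \left(O + 2\right) \left(O + 310\right) = \left(2 + O\right) \left(310 + O\right)$)
$H = - \frac{1462340}{81241}$ ($H = -18 + \frac{2}{-71651 - 137 \left(-137 + 207\right)} = -18 + \frac{2}{-71651 - 9590} = -18 + \frac{2}{-81241} = -18 + 2 \left(- \frac{1}{81241}\right) = -18 - \frac{2}{81241} = - \frac{1462340}{81241} \approx -18.0$)
$\frac{T{\left(-122 \right)}}{H} = \frac{620 + \left(-122\right)^{2} + 312 \left(-122\right)}{- \frac{1462340}{81241}} = \left(620 + 14884 - 38064\right) \left(- \frac{81241}{1462340}\right) = \left(-22560\right) \left(- \frac{81241}{1462340}\right) = \frac{91639848}{73117}$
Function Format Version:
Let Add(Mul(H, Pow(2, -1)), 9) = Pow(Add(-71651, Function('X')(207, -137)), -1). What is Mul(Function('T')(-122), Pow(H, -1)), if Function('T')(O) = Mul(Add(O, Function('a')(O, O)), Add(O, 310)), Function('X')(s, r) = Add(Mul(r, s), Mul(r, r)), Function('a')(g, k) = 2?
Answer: Rational(91639848, 73117) ≈ 1253.3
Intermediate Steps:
Function('X')(s, r) = Add(Pow(r, 2), Mul(r, s)) (Function('X')(s, r) = Add(Mul(r, s), Pow(r, 2)) = Add(Pow(r, 2), Mul(r, s)))
Function('T')(O) = Mul(Add(2, O), Add(310, O)) (Function('T')(O) = Mul(Add(O, 2), Add(O, 310)) = Mul(Add(2, O), Add(310, O)))
H = Rational(-1462340, 81241) (H = Add(-18, Mul(2, Pow(Add(-71651, Mul(-137, Add(-137, 207))), -1))) = Add(-18, Mul(2, Pow(Add(-71651, Mul(-137, 70)), -1))) = Add(-18, Mul(2, Pow(Add(-71651, -9590), -1))) = Add(-18, Mul(2, Pow(-81241, -1))) = Add(-18, Mul(2, Rational(-1, 81241))) = Add(-18, Rational(-2, 81241)) = Rational(-1462340, 81241) ≈ -18.000)
Mul(Function('T')(-122), Pow(H, -1)) = Mul(Add(620, Pow(-122, 2), Mul(312, -122)), Pow(Rational(-1462340, 81241), -1)) = Mul(Add(620, 14884, -38064), Rational(-81241, 1462340)) = Mul(-22560, Rational(-81241, 1462340)) = Rational(91639848, 73117)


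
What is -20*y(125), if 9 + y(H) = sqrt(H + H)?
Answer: 180 - 100*sqrt(10) ≈ -136.23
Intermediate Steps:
y(H) = -9 + sqrt(2)*sqrt(H) (y(H) = -9 + sqrt(H + H) = -9 + sqrt(2*H) = -9 + sqrt(2)*sqrt(H))
-20*y(125) = -20*(-9 + sqrt(2)*sqrt(125)) = -20*(-9 + sqrt(2)*(5*sqrt(5))) = -20*(-9 + 5*sqrt(10)) = 180 - 100*sqrt(10)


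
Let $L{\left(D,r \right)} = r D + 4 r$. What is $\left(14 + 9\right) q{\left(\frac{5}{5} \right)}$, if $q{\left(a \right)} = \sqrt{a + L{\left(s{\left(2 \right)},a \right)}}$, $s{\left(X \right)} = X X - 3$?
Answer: $23 \sqrt{6} \approx 56.338$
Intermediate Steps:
$s{\left(X \right)} = -3 + X^{2}$ ($s{\left(X \right)} = X^{2} - 3 = -3 + X^{2}$)
$L{\left(D,r \right)} = 4 r + D r$ ($L{\left(D,r \right)} = D r + 4 r = 4 r + D r$)
$q{\left(a \right)} = \sqrt{6} \sqrt{a}$ ($q{\left(a \right)} = \sqrt{a + a \left(4 - \left(3 - 2^{2}\right)\right)} = \sqrt{a + a \left(4 + \left(-3 + 4\right)\right)} = \sqrt{a + a \left(4 + 1\right)} = \sqrt{a + a 5} = \sqrt{a + 5 a} = \sqrt{6 a} = \sqrt{6} \sqrt{a}$)
$\left(14 + 9\right) q{\left(\frac{5}{5} \right)} = \left(14 + 9\right) \sqrt{6} \sqrt{\frac{5}{5}} = 23 \sqrt{6} \sqrt{5 \cdot \frac{1}{5}} = 23 \sqrt{6} \sqrt{1} = 23 \sqrt{6} \cdot 1 = 23 \sqrt{6}$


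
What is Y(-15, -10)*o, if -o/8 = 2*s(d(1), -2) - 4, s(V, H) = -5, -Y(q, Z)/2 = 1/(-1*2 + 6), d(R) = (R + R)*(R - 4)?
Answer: -56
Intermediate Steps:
d(R) = 2*R*(-4 + R) (d(R) = (2*R)*(-4 + R) = 2*R*(-4 + R))
Y(q, Z) = -½ (Y(q, Z) = -2/(-1*2 + 6) = -2/(-2 + 6) = -2/4 = -2*¼ = -½)
o = 112 (o = -8*(2*(-5) - 4) = -8*(-10 - 4) = -8*(-14) = 112)
Y(-15, -10)*o = -½*112 = -56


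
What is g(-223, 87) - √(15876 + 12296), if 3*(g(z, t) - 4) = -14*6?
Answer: -24 - 2*√7043 ≈ -191.85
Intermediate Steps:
g(z, t) = -24 (g(z, t) = 4 + (-14*6)/3 = 4 + (⅓)*(-84) = 4 - 28 = -24)
g(-223, 87) - √(15876 + 12296) = -24 - √(15876 + 12296) = -24 - √28172 = -24 - 2*√7043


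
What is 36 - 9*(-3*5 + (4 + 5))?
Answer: 90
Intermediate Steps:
36 - 9*(-3*5 + (4 + 5)) = 36 - 9*(-15 + 9) = 36 - 9*(-6) = 36 + 54 = 90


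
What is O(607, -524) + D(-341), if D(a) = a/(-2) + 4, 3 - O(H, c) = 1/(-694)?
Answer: 61593/347 ≈ 177.50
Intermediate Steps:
O(H, c) = 2083/694 (O(H, c) = 3 - 1/(-694) = 3 - 1*(-1/694) = 3 + 1/694 = 2083/694)
D(a) = 4 - a/2 (D(a) = -a/2 + 4 = 4 - a/2)
O(607, -524) + D(-341) = 2083/694 + (4 - 1/2*(-341)) = 2083/694 + (4 + 341/2) = 2083/694 + 349/2 = 61593/347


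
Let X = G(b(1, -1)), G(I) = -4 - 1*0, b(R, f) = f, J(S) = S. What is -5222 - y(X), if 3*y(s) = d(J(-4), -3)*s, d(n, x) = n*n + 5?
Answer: -5194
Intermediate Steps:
G(I) = -4 (G(I) = -4 + 0 = -4)
X = -4
d(n, x) = 5 + n² (d(n, x) = n² + 5 = 5 + n²)
y(s) = 7*s (y(s) = ((5 + (-4)²)*s)/3 = ((5 + 16)*s)/3 = (21*s)/3 = 7*s)
-5222 - y(X) = -5222 - 7*(-4) = -5222 - 1*(-28) = -5222 + 28 = -5194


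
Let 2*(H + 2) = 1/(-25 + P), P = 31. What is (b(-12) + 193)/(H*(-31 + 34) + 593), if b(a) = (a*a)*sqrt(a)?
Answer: 772/2349 + 128*I*sqrt(3)/261 ≈ 0.32865 + 0.84943*I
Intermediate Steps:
b(a) = a**(5/2) (b(a) = a**2*sqrt(a) = a**(5/2))
H = -23/12 (H = -2 + 1/(2*(-25 + 31)) = -2 + (1/2)/6 = -2 + (1/2)*(1/6) = -2 + 1/12 = -23/12 ≈ -1.9167)
(b(-12) + 193)/(H*(-31 + 34) + 593) = ((-12)**(5/2) + 193)/(-23*(-31 + 34)/12 + 593) = (288*I*sqrt(3) + 193)/(-23/12*3 + 593) = (193 + 288*I*sqrt(3))/(-23/4 + 593) = (193 + 288*I*sqrt(3))/(2349/4) = (193 + 288*I*sqrt(3))*(4/2349) = 772/2349 + 128*I*sqrt(3)/261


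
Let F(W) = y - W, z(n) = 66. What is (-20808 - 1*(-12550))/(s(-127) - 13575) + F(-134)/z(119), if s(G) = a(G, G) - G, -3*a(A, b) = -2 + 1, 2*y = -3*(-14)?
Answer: 7888249/2662638 ≈ 2.9626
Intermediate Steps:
y = 21 (y = (-3*(-14))/2 = (½)*42 = 21)
a(A, b) = ⅓ (a(A, b) = -(-2 + 1)/3 = -⅓*(-1) = ⅓)
F(W) = 21 - W
s(G) = ⅓ - G
(-20808 - 1*(-12550))/(s(-127) - 13575) + F(-134)/z(119) = (-20808 - 1*(-12550))/((⅓ - 1*(-127)) - 13575) + (21 - 1*(-134))/66 = (-20808 + 12550)/((⅓ + 127) - 13575) + (21 + 134)*(1/66) = -8258/(382/3 - 13575) + 155*(1/66) = -8258/(-40343/3) + 155/66 = -8258*(-3/40343) + 155/66 = 24774/40343 + 155/66 = 7888249/2662638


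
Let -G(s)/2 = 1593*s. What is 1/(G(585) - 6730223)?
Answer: -1/8594033 ≈ -1.1636e-7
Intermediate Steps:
G(s) = -3186*s
1/(G(585) - 6730223) = 1/(-3186*585 - 6730223) = 1/(-1863810 - 6730223) = 1/(-8594033) = -1/8594033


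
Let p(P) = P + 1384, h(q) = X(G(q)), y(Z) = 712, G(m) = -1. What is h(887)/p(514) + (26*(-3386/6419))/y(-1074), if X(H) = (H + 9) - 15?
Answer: -12442789/542155159 ≈ -0.022951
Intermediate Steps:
X(H) = -6 + H (X(H) = (9 + H) - 15 = -6 + H)
h(q) = -7 (h(q) = -6 - 1 = -7)
p(P) = 1384 + P
h(887)/p(514) + (26*(-3386/6419))/y(-1074) = -7/(1384 + 514) + (26*(-3386/6419))/712 = -7/1898 + (26*(-3386*1/6419))*(1/712) = -7*1/1898 + (26*(-3386/6419))*(1/712) = -7/1898 - 88036/6419*1/712 = -7/1898 - 22009/1142582 = -12442789/542155159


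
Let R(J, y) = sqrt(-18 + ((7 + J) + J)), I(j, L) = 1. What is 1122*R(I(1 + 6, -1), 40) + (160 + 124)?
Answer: 284 + 3366*I ≈ 284.0 + 3366.0*I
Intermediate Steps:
R(J, y) = sqrt(-11 + 2*J) (R(J, y) = sqrt(-18 + (7 + 2*J)) = sqrt(-11 + 2*J))
1122*R(I(1 + 6, -1), 40) + (160 + 124) = 1122*sqrt(-11 + 2*1) + (160 + 124) = 1122*sqrt(-11 + 2) + 284 = 1122*sqrt(-9) + 284 = 1122*(3*I) + 284 = 3366*I + 284 = 284 + 3366*I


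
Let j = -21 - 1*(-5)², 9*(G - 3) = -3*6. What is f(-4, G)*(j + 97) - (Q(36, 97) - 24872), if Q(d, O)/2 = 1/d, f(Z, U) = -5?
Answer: 443105/18 ≈ 24617.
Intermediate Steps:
G = 1 (G = 3 + (-3*6)/9 = 3 + (⅑)*(-18) = 3 - 2 = 1)
j = -46 (j = -21 - 1*25 = -21 - 25 = -46)
Q(d, O) = 2/d
f(-4, G)*(j + 97) - (Q(36, 97) - 24872) = -5*(-46 + 97) - (2/36 - 24872) = -5*51 - (2*(1/36) - 24872) = -255 - (1/18 - 24872) = -255 - 1*(-447695/18) = -255 + 447695/18 = 443105/18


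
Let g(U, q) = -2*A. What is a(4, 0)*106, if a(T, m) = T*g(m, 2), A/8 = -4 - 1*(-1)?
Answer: 20352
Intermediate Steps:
A = -24 (A = 8*(-4 - 1*(-1)) = 8*(-4 + 1) = 8*(-3) = -24)
g(U, q) = 48 (g(U, q) = -2*(-24) = 48)
a(T, m) = 48*T (a(T, m) = T*48 = 48*T)
a(4, 0)*106 = (48*4)*106 = 192*106 = 20352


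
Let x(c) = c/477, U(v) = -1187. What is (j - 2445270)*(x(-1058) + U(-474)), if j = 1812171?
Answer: 119709946481/159 ≈ 7.5289e+8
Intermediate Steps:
x(c) = c/477 (x(c) = c*(1/477) = c/477)
(j - 2445270)*(x(-1058) + U(-474)) = (1812171 - 2445270)*((1/477)*(-1058) - 1187) = -633099*(-1058/477 - 1187) = -633099*(-567257/477) = 119709946481/159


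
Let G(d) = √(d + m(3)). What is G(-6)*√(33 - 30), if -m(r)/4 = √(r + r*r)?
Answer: √(-18 - 24*√3) ≈ 7.7181*I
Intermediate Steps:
m(r) = -4*√(r + r²) (m(r) = -4*√(r + r*r) = -4*√(r + r²))
G(d) = √(d - 8*√3) (G(d) = √(d - 4*√3*√(1 + 3)) = √(d - 4*2*√3) = √(d - 8*√3))
G(-6)*√(33 - 30) = √(-6 - 8*√3)*√(33 - 30) = √(-6 - 8*√3)*√3 = √3*√(-6 - 8*√3)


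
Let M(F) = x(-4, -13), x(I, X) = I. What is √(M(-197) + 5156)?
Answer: 4*√322 ≈ 71.777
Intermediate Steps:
M(F) = -4
√(M(-197) + 5156) = √(-4 + 5156) = √5152 = 4*√322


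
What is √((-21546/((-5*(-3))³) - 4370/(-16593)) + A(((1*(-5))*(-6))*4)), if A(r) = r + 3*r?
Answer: 2*√20386264252935/414825 ≈ 21.769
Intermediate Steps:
A(r) = 4*r
√((-21546/((-5*(-3))³) - 4370/(-16593)) + A(((1*(-5))*(-6))*4)) = √((-21546/((-5*(-3))³) - 4370/(-16593)) + 4*(((1*(-5))*(-6))*4)) = √((-21546/(15³) - 4370*(-1/16593)) + 4*(-5*(-6)*4)) = √((-21546/3375 + 4370/16593) + 4*(30*4)) = √((-21546*1/3375 + 4370/16593) + 4*120) = √((-798/125 + 4370/16593) + 480) = √(-12694964/2074125 + 480) = √(982885036/2074125) = 2*√20386264252935/414825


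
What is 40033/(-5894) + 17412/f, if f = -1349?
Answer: -22375835/1135858 ≈ -19.699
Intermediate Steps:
40033/(-5894) + 17412/f = 40033/(-5894) + 17412/(-1349) = 40033*(-1/5894) + 17412*(-1/1349) = -5719/842 - 17412/1349 = -22375835/1135858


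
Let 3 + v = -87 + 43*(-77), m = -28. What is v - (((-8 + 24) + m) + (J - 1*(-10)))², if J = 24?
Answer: -3885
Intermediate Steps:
v = -3401 (v = -3 + (-87 + 43*(-77)) = -3 + (-87 - 3311) = -3 - 3398 = -3401)
v - (((-8 + 24) + m) + (J - 1*(-10)))² = -3401 - (((-8 + 24) - 28) + (24 - 1*(-10)))² = -3401 - ((16 - 28) + (24 + 10))² = -3401 - (-12 + 34)² = -3401 - 1*22² = -3401 - 1*484 = -3401 - 484 = -3885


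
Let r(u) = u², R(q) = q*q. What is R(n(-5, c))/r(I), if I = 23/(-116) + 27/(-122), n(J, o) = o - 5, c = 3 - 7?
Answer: 4055651856/8814961 ≈ 460.09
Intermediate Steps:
c = -4
n(J, o) = -5 + o
I = -2969/7076 (I = 23*(-1/116) + 27*(-1/122) = -23/116 - 27/122 = -2969/7076 ≈ -0.41959)
R(q) = q²
R(n(-5, c))/r(I) = (-5 - 4)²/((-2969/7076)²) = (-9)²/(8814961/50069776) = 81*(50069776/8814961) = 4055651856/8814961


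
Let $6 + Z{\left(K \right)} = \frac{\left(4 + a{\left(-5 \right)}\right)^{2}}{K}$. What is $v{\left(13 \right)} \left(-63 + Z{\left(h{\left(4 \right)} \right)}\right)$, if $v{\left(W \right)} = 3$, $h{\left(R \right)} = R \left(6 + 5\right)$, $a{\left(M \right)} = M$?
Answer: $- \frac{9105}{44} \approx -206.93$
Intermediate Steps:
$h{\left(R \right)} = 11 R$ ($h{\left(R \right)} = R 11 = 11 R$)
$Z{\left(K \right)} = -6 + \frac{1}{K}$ ($Z{\left(K \right)} = -6 + \frac{\left(4 - 5\right)^{2}}{K} = -6 + \frac{\left(-1\right)^{2}}{K} = -6 + 1 \frac{1}{K} = -6 + \frac{1}{K}$)
$v{\left(13 \right)} \left(-63 + Z{\left(h{\left(4 \right)} \right)}\right) = 3 \left(-63 - \left(6 - \frac{1}{11 \cdot 4}\right)\right) = 3 \left(-63 - \left(6 - \frac{1}{44}\right)\right) = 3 \left(-63 + \left(-6 + \frac{1}{44}\right)\right) = 3 \left(-63 - \frac{263}{44}\right) = 3 \left(- \frac{3035}{44}\right) = - \frac{9105}{44}$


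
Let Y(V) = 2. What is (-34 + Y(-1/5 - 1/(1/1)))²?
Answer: 1024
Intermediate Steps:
(-34 + Y(-1/5 - 1/(1/1)))² = (-34 + 2)² = (-32)² = 1024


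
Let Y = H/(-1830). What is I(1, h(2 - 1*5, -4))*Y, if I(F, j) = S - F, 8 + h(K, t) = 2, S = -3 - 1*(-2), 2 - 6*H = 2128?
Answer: -1063/2745 ≈ -0.38725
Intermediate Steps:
H = -1063/3 (H = ⅓ - ⅙*2128 = ⅓ - 1064/3 = -1063/3 ≈ -354.33)
S = -1 (S = -3 + 2 = -1)
Y = 1063/5490 (Y = -1063/3/(-1830) = -1063/3*(-1/1830) = 1063/5490 ≈ 0.19362)
h(K, t) = -6 (h(K, t) = -8 + 2 = -6)
I(F, j) = -1 - F
I(1, h(2 - 1*5, -4))*Y = (-1 - 1*1)*(1063/5490) = (-1 - 1)*(1063/5490) = -2*1063/5490 = -1063/2745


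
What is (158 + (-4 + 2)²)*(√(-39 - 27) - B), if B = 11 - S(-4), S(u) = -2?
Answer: -2106 + 162*I*√66 ≈ -2106.0 + 1316.1*I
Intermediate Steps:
B = 13 (B = 11 - 1*(-2) = 11 + 2 = 13)
(158 + (-4 + 2)²)*(√(-39 - 27) - B) = (158 + (-4 + 2)²)*(√(-39 - 27) - 1*13) = (158 + (-2)²)*(√(-66) - 13) = (158 + 4)*(I*√66 - 13) = 162*(-13 + I*√66) = -2106 + 162*I*√66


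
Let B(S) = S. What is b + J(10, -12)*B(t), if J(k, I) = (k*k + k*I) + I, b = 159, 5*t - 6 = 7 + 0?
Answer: 379/5 ≈ 75.800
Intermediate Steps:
t = 13/5 (t = 6/5 + (7 + 0)/5 = 6/5 + (1/5)*7 = 6/5 + 7/5 = 13/5 ≈ 2.6000)
J(k, I) = I + k**2 + I*k (J(k, I) = (k**2 + I*k) + I = I + k**2 + I*k)
b + J(10, -12)*B(t) = 159 + (-12 + 10**2 - 12*10)*(13/5) = 159 + (-12 + 100 - 120)*(13/5) = 159 - 32*13/5 = 159 - 416/5 = 379/5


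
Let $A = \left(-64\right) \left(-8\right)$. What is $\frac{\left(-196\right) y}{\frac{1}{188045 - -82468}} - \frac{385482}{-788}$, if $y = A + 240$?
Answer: $- \frac{15709351933083}{394} \approx -3.9871 \cdot 10^{10}$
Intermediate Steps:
$A = 512$
$y = 752$ ($y = 512 + 240 = 752$)
$\frac{\left(-196\right) y}{\frac{1}{188045 - -82468}} - \frac{385482}{-788} = \frac{\left(-196\right) 752}{\frac{1}{188045 - -82468}} - \frac{385482}{-788} = - \frac{147392}{\frac{1}{188045 + 82468}} - - \frac{192741}{394} = - \frac{147392}{\frac{1}{270513}} + \frac{192741}{394} = - 147392 \frac{1}{\frac{1}{270513}} + \frac{192741}{394} = \left(-147392\right) 270513 + \frac{192741}{394} = -39871452096 + \frac{192741}{394} = - \frac{15709351933083}{394}$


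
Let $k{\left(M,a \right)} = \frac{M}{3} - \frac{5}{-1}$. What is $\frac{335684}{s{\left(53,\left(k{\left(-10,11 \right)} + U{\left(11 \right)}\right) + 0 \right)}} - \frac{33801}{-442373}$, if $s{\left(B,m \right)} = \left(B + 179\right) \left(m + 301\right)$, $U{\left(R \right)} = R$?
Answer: $\frac{113217944577}{24143833594} \approx 4.6893$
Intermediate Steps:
$k{\left(M,a \right)} = 5 + \frac{M}{3}$ ($k{\left(M,a \right)} = M \frac{1}{3} - -5 = \frac{M}{3} + 5 = 5 + \frac{M}{3}$)
$s{\left(B,m \right)} = \left(179 + B\right) \left(301 + m\right)$
$\frac{335684}{s{\left(53,\left(k{\left(-10,11 \right)} + U{\left(11 \right)}\right) + 0 \right)}} - \frac{33801}{-442373} = \frac{335684}{53879 + 179 \left(\left(\left(5 + \frac{1}{3} \left(-10\right)\right) + 11\right) + 0\right) + 301 \cdot 53 + 53 \left(\left(\left(5 + \frac{1}{3} \left(-10\right)\right) + 11\right) + 0\right)} - \frac{33801}{-442373} = \frac{335684}{53879 + 179 \left(\left(\left(5 - \frac{10}{3}\right) + 11\right) + 0\right) + 15953 + 53 \left(\left(\left(5 - \frac{10}{3}\right) + 11\right) + 0\right)} - - \frac{33801}{442373} = \frac{335684}{53879 + 179 \left(\left(\frac{5}{3} + 11\right) + 0\right) + 15953 + 53 \left(\left(\frac{5}{3} + 11\right) + 0\right)} + \frac{33801}{442373} = \frac{335684}{53879 + 179 \left(\frac{38}{3} + 0\right) + 15953 + 53 \left(\frac{38}{3} + 0\right)} + \frac{33801}{442373} = \frac{335684}{53879 + 179 \cdot \frac{38}{3} + 15953 + 53 \cdot \frac{38}{3}} + \frac{33801}{442373} = \frac{335684}{53879 + \frac{6802}{3} + 15953 + \frac{2014}{3}} + \frac{33801}{442373} = \frac{335684}{\frac{218312}{3}} + \frac{33801}{442373} = 335684 \cdot \frac{3}{218312} + \frac{33801}{442373} = \frac{251763}{54578} + \frac{33801}{442373} = \frac{113217944577}{24143833594}$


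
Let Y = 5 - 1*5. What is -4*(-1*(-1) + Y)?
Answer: -4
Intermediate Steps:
Y = 0 (Y = 5 - 5 = 0)
-4*(-1*(-1) + Y) = -4*(-1*(-1) + 0) = -4*(1 + 0) = -4*1 = -4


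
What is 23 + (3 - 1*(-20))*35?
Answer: 828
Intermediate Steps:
23 + (3 - 1*(-20))*35 = 23 + (3 + 20)*35 = 23 + 23*35 = 23 + 805 = 828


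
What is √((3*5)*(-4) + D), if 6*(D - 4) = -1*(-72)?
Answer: 2*I*√11 ≈ 6.6332*I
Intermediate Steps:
D = 16 (D = 4 + (-1*(-72))/6 = 4 + (⅙)*72 = 4 + 12 = 16)
√((3*5)*(-4) + D) = √((3*5)*(-4) + 16) = √(15*(-4) + 16) = √(-60 + 16) = √(-44) = 2*I*√11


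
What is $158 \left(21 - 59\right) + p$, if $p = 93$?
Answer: $-5911$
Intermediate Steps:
$158 \left(21 - 59\right) + p = 158 \left(21 - 59\right) + 93 = 158 \left(-38\right) + 93 = -6004 + 93 = -5911$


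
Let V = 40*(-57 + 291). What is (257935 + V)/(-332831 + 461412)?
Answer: 267295/128581 ≈ 2.0788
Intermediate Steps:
V = 9360 (V = 40*234 = 9360)
(257935 + V)/(-332831 + 461412) = (257935 + 9360)/(-332831 + 461412) = 267295/128581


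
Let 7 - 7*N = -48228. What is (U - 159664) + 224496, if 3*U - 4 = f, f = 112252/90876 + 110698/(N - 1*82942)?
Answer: 784136502163361/12094664121 ≈ 64833.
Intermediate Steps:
N = 48235/7 (N = 1 - ⅐*(-48228) = 1 + 48228/7 = 48235/7 ≈ 6890.7)
f = -888348139/4031554707 (f = 112252/90876 + 110698/(48235/7 - 1*82942) = 112252*(1/90876) + 110698/(48235/7 - 82942) = 28063/22719 + 110698/(-532359/7) = 28063/22719 + 110698*(-7/532359) = 28063/22719 - 774886/532359 = -888348139/4031554707 ≈ -0.22035)
U = 15237870689/12094664121 (U = 4/3 + (⅓)*(-888348139/4031554707) = 4/3 - 888348139/12094664121 = 15237870689/12094664121 ≈ 1.2599)
(U - 159664) + 224496 = (15237870689/12094664121 - 159664) + 224496 = -1931067214344655/12094664121 + 224496 = 784136502163361/12094664121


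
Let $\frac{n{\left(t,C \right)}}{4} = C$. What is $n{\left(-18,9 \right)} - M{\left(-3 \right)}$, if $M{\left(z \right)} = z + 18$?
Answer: $21$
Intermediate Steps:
$n{\left(t,C \right)} = 4 C$
$M{\left(z \right)} = 18 + z$
$n{\left(-18,9 \right)} - M{\left(-3 \right)} = 4 \cdot 9 - \left(18 - 3\right) = 36 - 15 = 21$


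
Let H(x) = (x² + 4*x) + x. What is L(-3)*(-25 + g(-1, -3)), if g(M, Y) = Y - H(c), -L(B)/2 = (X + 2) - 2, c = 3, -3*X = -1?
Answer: 104/3 ≈ 34.667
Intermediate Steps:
X = ⅓ (X = -⅓*(-1) = ⅓ ≈ 0.33333)
L(B) = -⅔ (L(B) = -2*((⅓ + 2) - 2) = -2*(7/3 - 2) = -2*⅓ = -⅔)
H(x) = x² + 5*x
g(M, Y) = -24 + Y (g(M, Y) = Y - 3*(5 + 3) = Y - 3*8 = Y - 1*24 = Y - 24 = -24 + Y)
L(-3)*(-25 + g(-1, -3)) = -2*(-25 + (-24 - 3))/3 = -2*(-25 - 27)/3 = -⅔*(-52) = 104/3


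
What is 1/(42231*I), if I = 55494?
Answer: 1/2343567114 ≈ 4.2670e-10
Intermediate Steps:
1/(42231*I) = 1/(42231*55494) = (1/42231)*(1/55494) = 1/2343567114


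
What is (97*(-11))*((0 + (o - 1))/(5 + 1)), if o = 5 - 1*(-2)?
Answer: -1067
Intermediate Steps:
o = 7 (o = 5 + 2 = 7)
(97*(-11))*((0 + (o - 1))/(5 + 1)) = (97*(-11))*((0 + (7 - 1))/(5 + 1)) = -1067*(0 + 6)/6 = -6402/6 = -1067*1 = -1067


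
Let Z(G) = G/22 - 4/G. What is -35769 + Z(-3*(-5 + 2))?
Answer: -7082269/198 ≈ -35769.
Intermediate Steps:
Z(G) = -4/G + G/22 (Z(G) = G*(1/22) - 4/G = G/22 - 4/G = -4/G + G/22)
-35769 + Z(-3*(-5 + 2)) = -35769 + (-4*(-1/(3*(-5 + 2))) + (-3*(-5 + 2))/22) = -35769 + (-4/((-3*(-3))) + (-3*(-3))/22) = -35769 + (-4/9 + (1/22)*9) = -35769 + (-4*⅑ + 9/22) = -35769 + (-4/9 + 9/22) = -35769 - 7/198 = -7082269/198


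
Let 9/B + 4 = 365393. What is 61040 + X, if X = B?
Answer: 22303344569/365389 ≈ 61040.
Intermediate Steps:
B = 9/365389 (B = 9/(-4 + 365393) = 9/365389 ≈ 2.4631e-5)
X = 9/365389 ≈ 2.4631e-5
61040 + X = 61040 + 9/365389 = 22303344569/365389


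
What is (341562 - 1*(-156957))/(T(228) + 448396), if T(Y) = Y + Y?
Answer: 498519/448852 ≈ 1.1107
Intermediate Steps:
T(Y) = 2*Y
(341562 - 1*(-156957))/(T(228) + 448396) = (341562 - 1*(-156957))/(2*228 + 448396) = (341562 + 156957)/(456 + 448396) = 498519/448852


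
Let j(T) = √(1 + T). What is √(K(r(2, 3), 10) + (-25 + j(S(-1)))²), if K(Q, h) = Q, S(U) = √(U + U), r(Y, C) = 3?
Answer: √(3 + (25 - √(1 + I*√2))²) ≈ 23.894 - 0.60341*I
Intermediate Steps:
S(U) = √2*√U (S(U) = √(2*U) = √2*√U)
√(K(r(2, 3), 10) + (-25 + j(S(-1)))²) = √(3 + (-25 + √(1 + √2*√(-1)))²) = √(3 + (-25 + √(1 + √2*I))²) = √(3 + (-25 + √(1 + I*√2))²)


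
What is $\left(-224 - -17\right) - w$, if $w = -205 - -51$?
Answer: $-53$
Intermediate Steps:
$w = -154$ ($w = -205 + 51 = -154$)
$\left(-224 - -17\right) - w = \left(-224 - -17\right) - -154 = \left(-224 + 17\right) + 154 = -207 + 154 = -53$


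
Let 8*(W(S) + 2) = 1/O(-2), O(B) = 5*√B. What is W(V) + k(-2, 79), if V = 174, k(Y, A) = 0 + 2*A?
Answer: 156 - I*√2/80 ≈ 156.0 - 0.017678*I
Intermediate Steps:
k(Y, A) = 2*A
W(S) = -2 - I*√2/80 (W(S) = -2 + 1/(8*((5*√(-2)))) = -2 + 1/(8*((5*(I*√2)))) = -2 + 1/(8*((5*I*√2))) = -2 + (-I*√2/10)/8 = -2 - I*√2/80)
W(V) + k(-2, 79) = (-2 - I*√2/80) + 2*79 = (-2 - I*√2/80) + 158 = 156 - I*√2/80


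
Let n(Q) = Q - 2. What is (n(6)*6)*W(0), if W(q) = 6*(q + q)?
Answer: 0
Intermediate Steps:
n(Q) = -2 + Q
W(q) = 12*q (W(q) = 6*(2*q) = 12*q)
(n(6)*6)*W(0) = ((-2 + 6)*6)*(12*0) = (4*6)*0 = 24*0 = 0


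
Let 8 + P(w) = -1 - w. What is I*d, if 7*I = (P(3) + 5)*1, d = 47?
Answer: -47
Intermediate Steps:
P(w) = -9 - w (P(w) = -8 + (-1 - w) = -9 - w)
I = -1 (I = (((-9 - 1*3) + 5)*1)/7 = (((-9 - 3) + 5)*1)/7 = ((-12 + 5)*1)/7 = (-7*1)/7 = (1/7)*(-7) = -1)
I*d = -1*47 = -47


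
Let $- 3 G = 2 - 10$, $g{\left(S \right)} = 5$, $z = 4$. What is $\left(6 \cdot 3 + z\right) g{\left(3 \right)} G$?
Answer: $\frac{880}{3} \approx 293.33$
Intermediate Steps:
$G = \frac{8}{3}$ ($G = - \frac{2 - 10}{3} = \left(- \frac{1}{3}\right) \left(-8\right) = \frac{8}{3} \approx 2.6667$)
$\left(6 \cdot 3 + z\right) g{\left(3 \right)} G = \left(6 \cdot 3 + 4\right) 5 \cdot \frac{8}{3} = \left(18 + 4\right) 5 \cdot \frac{8}{3} = 22 \cdot 5 \cdot \frac{8}{3} = 110 \cdot \frac{8}{3} = \frac{880}{3}$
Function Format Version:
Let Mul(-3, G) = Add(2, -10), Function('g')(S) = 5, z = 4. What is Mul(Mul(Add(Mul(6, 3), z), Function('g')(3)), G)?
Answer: Rational(880, 3) ≈ 293.33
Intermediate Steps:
G = Rational(8, 3) (G = Mul(Rational(-1, 3), Add(2, -10)) = Mul(Rational(-1, 3), -8) = Rational(8, 3) ≈ 2.6667)
Mul(Mul(Add(Mul(6, 3), z), Function('g')(3)), G) = Mul(Mul(Add(Mul(6, 3), 4), 5), Rational(8, 3)) = Mul(Mul(Add(18, 4), 5), Rational(8, 3)) = Mul(Mul(22, 5), Rational(8, 3)) = Mul(110, Rational(8, 3)) = Rational(880, 3)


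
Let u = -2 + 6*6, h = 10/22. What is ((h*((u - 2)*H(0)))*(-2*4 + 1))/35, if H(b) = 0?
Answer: 0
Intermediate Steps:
h = 5/11 (h = 10*(1/22) = 5/11 ≈ 0.45455)
u = 34 (u = -2 + 36 = 34)
((h*((u - 2)*H(0)))*(-2*4 + 1))/35 = ((5*((34 - 2)*0)/11)*(-2*4 + 1))/35 = ((5*(32*0)/11)*(-8 + 1))*(1/35) = (((5/11)*0)*(-7))*(1/35) = (0*(-7))*(1/35) = 0*(1/35) = 0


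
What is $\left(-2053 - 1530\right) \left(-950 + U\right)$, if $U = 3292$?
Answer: $-8391386$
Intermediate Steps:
$\left(-2053 - 1530\right) \left(-950 + U\right) = \left(-2053 - 1530\right) \left(-950 + 3292\right) = \left(-3583\right) 2342 = -8391386$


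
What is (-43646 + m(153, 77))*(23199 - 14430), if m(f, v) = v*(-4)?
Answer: -385432626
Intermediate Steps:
m(f, v) = -4*v
(-43646 + m(153, 77))*(23199 - 14430) = (-43646 - 4*77)*(23199 - 14430) = (-43646 - 308)*8769 = -43954*8769 = -385432626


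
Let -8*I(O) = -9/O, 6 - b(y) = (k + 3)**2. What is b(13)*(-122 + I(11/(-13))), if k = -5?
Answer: -10853/44 ≈ -246.66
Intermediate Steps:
b(y) = 2 (b(y) = 6 - (-5 + 3)**2 = 6 - 1*(-2)**2 = 6 - 1*4 = 6 - 4 = 2)
I(O) = 9/(8*O) (I(O) = -(-9)/(8*O) = 9/(8*O))
b(13)*(-122 + I(11/(-13))) = 2*(-122 + 9/(8*((11/(-13))))) = 2*(-122 + 9/(8*((11*(-1/13))))) = 2*(-122 + 9/(8*(-11/13))) = 2*(-122 + (9/8)*(-13/11)) = 2*(-122 - 117/88) = 2*(-10853/88) = -10853/44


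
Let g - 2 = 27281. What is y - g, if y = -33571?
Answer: -60854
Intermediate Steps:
g = 27283 (g = 2 + 27281 = 27283)
y - g = -33571 - 1*27283 = -33571 - 27283 = -60854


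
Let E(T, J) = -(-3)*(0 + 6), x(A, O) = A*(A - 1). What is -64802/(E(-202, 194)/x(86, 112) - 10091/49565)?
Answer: 1173953518015/3643652 ≈ 3.2219e+5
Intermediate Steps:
x(A, O) = A*(-1 + A)
E(T, J) = 18 (E(T, J) = -(-3)*6 = -1*(-18) = 18)
-64802/(E(-202, 194)/x(86, 112) - 10091/49565) = -64802/(18/((86*(-1 + 86))) - 10091/49565) = -64802/(18/((86*85)) - 10091*1/49565) = -64802/(18/7310 - 10091/49565) = -64802/(18*(1/7310) - 10091/49565) = -64802/(9/3655 - 10091/49565) = -64802/(-7287304/36232015) = -64802*(-36232015/7287304) = 1173953518015/3643652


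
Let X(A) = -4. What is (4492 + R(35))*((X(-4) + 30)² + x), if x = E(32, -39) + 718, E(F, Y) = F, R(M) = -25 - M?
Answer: 6320032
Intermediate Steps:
x = 750 (x = 32 + 718 = 750)
(4492 + R(35))*((X(-4) + 30)² + x) = (4492 + (-25 - 1*35))*((-4 + 30)² + 750) = (4492 + (-25 - 35))*(26² + 750) = (4492 - 60)*(676 + 750) = 4432*1426 = 6320032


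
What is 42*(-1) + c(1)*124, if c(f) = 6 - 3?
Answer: 330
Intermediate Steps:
c(f) = 3
42*(-1) + c(1)*124 = 42*(-1) + 3*124 = -42 + 372 = 330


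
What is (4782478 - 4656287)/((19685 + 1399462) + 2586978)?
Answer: 126191/4006125 ≈ 0.031500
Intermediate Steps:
(4782478 - 4656287)/((19685 + 1399462) + 2586978) = 126191/(1419147 + 2586978) = 126191/4006125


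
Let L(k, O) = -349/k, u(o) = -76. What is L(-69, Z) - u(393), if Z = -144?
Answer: 5593/69 ≈ 81.058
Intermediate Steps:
L(-69, Z) - u(393) = -349/(-69) - 1*(-76) = -349*(-1/69) + 76 = 349/69 + 76 = 5593/69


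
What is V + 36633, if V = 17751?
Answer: 54384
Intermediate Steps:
V + 36633 = 17751 + 36633 = 54384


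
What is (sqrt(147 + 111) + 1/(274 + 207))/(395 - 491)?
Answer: -1/46176 - sqrt(258)/96 ≈ -0.16734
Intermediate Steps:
(sqrt(147 + 111) + 1/(274 + 207))/(395 - 491) = (sqrt(258) + 1/481)/(-96) = (sqrt(258) + 1/481)*(-1/96) = (1/481 + sqrt(258))*(-1/96) = -1/46176 - sqrt(258)/96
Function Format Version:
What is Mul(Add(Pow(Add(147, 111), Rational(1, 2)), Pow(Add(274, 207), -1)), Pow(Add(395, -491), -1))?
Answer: Add(Rational(-1, 46176), Mul(Rational(-1, 96), Pow(258, Rational(1, 2)))) ≈ -0.16734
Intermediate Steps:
Mul(Add(Pow(Add(147, 111), Rational(1, 2)), Pow(Add(274, 207), -1)), Pow(Add(395, -491), -1)) = Mul(Add(Pow(258, Rational(1, 2)), Pow(481, -1)), Pow(-96, -1)) = Mul(Add(Pow(258, Rational(1, 2)), Rational(1, 481)), Rational(-1, 96)) = Mul(Add(Rational(1, 481), Pow(258, Rational(1, 2))), Rational(-1, 96)) = Add(Rational(-1, 46176), Mul(Rational(-1, 96), Pow(258, Rational(1, 2))))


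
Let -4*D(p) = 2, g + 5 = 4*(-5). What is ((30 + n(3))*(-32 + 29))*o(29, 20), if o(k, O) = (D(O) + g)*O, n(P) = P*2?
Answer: 55080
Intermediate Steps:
g = -25 (g = -5 + 4*(-5) = -5 - 20 = -25)
n(P) = 2*P
D(p) = -1/2 (D(p) = -1/4*2 = -1/2)
o(k, O) = -51*O/2 (o(k, O) = (-1/2 - 25)*O = -51*O/2)
((30 + n(3))*(-32 + 29))*o(29, 20) = ((30 + 2*3)*(-32 + 29))*(-51/2*20) = ((30 + 6)*(-3))*(-510) = (36*(-3))*(-510) = -108*(-510) = 55080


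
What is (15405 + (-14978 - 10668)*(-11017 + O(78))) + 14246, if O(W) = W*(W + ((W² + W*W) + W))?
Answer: -24370210079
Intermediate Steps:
O(W) = W*(2*W + 2*W²) (O(W) = W*(W + ((W² + W²) + W)) = W*(W + (2*W² + W)) = W*(W + (W + 2*W²)) = W*(2*W + 2*W²))
(15405 + (-14978 - 10668)*(-11017 + O(78))) + 14246 = (15405 + (-14978 - 10668)*(-11017 + 2*78²*(1 + 78))) + 14246 = (15405 - 25646*(-11017 + 2*6084*79)) + 14246 = (15405 - 25646*(-11017 + 961272)) + 14246 = (15405 - 25646*950255) + 14246 = (15405 - 24370239730) + 14246 = -24370224325 + 14246 = -24370210079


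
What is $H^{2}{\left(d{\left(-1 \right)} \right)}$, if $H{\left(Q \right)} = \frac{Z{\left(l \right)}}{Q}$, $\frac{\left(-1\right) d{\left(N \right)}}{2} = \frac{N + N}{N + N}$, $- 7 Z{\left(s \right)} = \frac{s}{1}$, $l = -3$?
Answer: $\frac{9}{196} \approx 0.045918$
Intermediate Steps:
$Z{\left(s \right)} = - \frac{s}{7}$ ($Z{\left(s \right)} = - \frac{s 1^{-1}}{7} = - \frac{s 1}{7} = - \frac{s}{7}$)
$d{\left(N \right)} = -2$ ($d{\left(N \right)} = - 2 \frac{N + N}{N + N} = - 2 \frac{2 N}{2 N} = - 2 \cdot 2 N \frac{1}{2 N} = \left(-2\right) 1 = -2$)
$H{\left(Q \right)} = \frac{3}{7 Q}$ ($H{\left(Q \right)} = \frac{\left(- \frac{1}{7}\right) \left(-3\right)}{Q} = \frac{3}{7 Q}$)
$H^{2}{\left(d{\left(-1 \right)} \right)} = \left(\frac{3}{7 \left(-2\right)}\right)^{2} = \left(\frac{3}{7} \left(- \frac{1}{2}\right)\right)^{2} = \left(- \frac{3}{14}\right)^{2} = \frac{9}{196}$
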